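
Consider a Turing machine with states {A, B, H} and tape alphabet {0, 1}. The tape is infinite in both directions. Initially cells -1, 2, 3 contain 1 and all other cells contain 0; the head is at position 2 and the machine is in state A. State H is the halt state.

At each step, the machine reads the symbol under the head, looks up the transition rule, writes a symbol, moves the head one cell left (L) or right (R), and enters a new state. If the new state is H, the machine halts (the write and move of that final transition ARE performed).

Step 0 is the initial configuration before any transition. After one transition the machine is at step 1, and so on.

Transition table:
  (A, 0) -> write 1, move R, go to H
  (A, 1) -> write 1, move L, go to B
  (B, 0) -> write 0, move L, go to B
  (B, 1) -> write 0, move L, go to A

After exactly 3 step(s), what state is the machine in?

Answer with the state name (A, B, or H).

Answer: B

Derivation:
Step 1: in state A at pos 2, read 1 -> (A,1)->write 1,move L,goto B. Now: state=B, head=1, tape[-2..4]=0100110 (head:    ^)
Step 2: in state B at pos 1, read 0 -> (B,0)->write 0,move L,goto B. Now: state=B, head=0, tape[-2..4]=0100110 (head:   ^)
Step 3: in state B at pos 0, read 0 -> (B,0)->write 0,move L,goto B. Now: state=B, head=-1, tape[-2..4]=0100110 (head:  ^)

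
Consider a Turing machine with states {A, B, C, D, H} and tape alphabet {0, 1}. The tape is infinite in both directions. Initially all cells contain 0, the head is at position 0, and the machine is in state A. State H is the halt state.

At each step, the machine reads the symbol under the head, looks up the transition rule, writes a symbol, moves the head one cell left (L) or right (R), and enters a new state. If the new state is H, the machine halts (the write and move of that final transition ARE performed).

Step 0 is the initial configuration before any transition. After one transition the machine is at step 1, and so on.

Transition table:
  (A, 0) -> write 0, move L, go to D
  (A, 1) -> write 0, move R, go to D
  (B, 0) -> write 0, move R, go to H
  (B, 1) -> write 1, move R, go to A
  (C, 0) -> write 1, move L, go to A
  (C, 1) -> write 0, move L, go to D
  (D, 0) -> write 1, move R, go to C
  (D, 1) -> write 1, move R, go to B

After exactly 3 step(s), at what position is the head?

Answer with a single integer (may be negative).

Answer: -1

Derivation:
Step 1: in state A at pos 0, read 0 -> (A,0)->write 0,move L,goto D. Now: state=D, head=-1, tape[-2..1]=0000 (head:  ^)
Step 2: in state D at pos -1, read 0 -> (D,0)->write 1,move R,goto C. Now: state=C, head=0, tape[-2..1]=0100 (head:   ^)
Step 3: in state C at pos 0, read 0 -> (C,0)->write 1,move L,goto A. Now: state=A, head=-1, tape[-2..1]=0110 (head:  ^)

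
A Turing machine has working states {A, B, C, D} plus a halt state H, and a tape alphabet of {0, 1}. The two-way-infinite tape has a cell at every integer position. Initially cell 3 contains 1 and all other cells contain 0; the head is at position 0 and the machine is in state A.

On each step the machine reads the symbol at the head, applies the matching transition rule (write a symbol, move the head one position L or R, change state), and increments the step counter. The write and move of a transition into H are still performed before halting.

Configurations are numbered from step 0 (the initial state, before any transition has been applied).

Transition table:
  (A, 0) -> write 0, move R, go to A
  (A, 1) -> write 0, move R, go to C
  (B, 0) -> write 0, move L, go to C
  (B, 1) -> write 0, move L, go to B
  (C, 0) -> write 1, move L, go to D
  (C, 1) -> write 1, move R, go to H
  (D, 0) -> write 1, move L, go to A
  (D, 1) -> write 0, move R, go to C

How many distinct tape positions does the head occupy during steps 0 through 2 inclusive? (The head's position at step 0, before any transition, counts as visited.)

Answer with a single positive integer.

Step 1: in state A at pos 0, read 0 -> (A,0)->write 0,move R,goto A. Now: state=A, head=1, tape[-1..4]=000010 (head:   ^)
Step 2: in state A at pos 1, read 0 -> (A,0)->write 0,move R,goto A. Now: state=A, head=2, tape[-1..4]=000010 (head:    ^)
Head positions at steps 0..2: starting at 0, distinct positions visited = {0, 1, 2} -> 3 position(s)

Answer: 3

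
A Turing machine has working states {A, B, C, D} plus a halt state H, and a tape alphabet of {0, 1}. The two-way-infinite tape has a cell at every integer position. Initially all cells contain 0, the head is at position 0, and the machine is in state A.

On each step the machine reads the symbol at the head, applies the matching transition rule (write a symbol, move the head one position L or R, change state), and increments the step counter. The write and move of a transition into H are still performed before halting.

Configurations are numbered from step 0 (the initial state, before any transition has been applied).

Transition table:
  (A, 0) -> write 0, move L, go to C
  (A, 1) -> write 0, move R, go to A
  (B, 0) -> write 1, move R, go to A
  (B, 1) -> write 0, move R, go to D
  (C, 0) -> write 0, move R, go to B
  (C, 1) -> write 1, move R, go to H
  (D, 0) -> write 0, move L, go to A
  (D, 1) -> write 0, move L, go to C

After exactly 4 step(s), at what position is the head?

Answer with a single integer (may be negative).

Answer: 0

Derivation:
Step 1: in state A at pos 0, read 0 -> (A,0)->write 0,move L,goto C. Now: state=C, head=-1, tape[-2..1]=0000 (head:  ^)
Step 2: in state C at pos -1, read 0 -> (C,0)->write 0,move R,goto B. Now: state=B, head=0, tape[-2..1]=0000 (head:   ^)
Step 3: in state B at pos 0, read 0 -> (B,0)->write 1,move R,goto A. Now: state=A, head=1, tape[-2..2]=00100 (head:    ^)
Step 4: in state A at pos 1, read 0 -> (A,0)->write 0,move L,goto C. Now: state=C, head=0, tape[-2..2]=00100 (head:   ^)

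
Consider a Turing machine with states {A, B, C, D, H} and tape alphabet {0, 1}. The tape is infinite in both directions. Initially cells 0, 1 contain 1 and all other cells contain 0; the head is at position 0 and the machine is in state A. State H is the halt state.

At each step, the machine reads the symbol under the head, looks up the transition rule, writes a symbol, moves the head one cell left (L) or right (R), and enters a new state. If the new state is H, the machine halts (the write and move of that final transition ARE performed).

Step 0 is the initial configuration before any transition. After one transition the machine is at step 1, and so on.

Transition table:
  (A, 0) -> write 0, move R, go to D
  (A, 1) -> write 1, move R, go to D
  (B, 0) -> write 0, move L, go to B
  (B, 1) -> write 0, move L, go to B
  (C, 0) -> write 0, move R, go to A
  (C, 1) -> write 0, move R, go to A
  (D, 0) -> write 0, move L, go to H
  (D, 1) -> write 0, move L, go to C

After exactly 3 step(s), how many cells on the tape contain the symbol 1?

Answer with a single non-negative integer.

Answer: 0

Derivation:
Step 1: in state A at pos 0, read 1 -> (A,1)->write 1,move R,goto D. Now: state=D, head=1, tape[-1..2]=0110 (head:   ^)
Step 2: in state D at pos 1, read 1 -> (D,1)->write 0,move L,goto C. Now: state=C, head=0, tape[-1..2]=0100 (head:  ^)
Step 3: in state C at pos 0, read 1 -> (C,1)->write 0,move R,goto A. Now: state=A, head=1, tape[-1..2]=0000 (head:   ^)
No cell contains 1 after step 3 -> 0 cell(s)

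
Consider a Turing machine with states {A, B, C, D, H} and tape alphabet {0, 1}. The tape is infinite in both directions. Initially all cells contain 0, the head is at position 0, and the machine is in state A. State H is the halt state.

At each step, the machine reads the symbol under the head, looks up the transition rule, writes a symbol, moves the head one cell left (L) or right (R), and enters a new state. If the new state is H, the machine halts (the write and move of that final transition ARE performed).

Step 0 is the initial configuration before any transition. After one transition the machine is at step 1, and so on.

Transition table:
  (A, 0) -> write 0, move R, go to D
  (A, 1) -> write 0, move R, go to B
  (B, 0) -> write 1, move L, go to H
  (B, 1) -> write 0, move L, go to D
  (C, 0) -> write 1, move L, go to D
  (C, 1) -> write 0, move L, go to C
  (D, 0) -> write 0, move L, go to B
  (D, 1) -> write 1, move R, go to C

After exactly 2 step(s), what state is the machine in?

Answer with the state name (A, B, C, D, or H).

Answer: B

Derivation:
Step 1: in state A at pos 0, read 0 -> (A,0)->write 0,move R,goto D. Now: state=D, head=1, tape[-1..2]=0000 (head:   ^)
Step 2: in state D at pos 1, read 0 -> (D,0)->write 0,move L,goto B. Now: state=B, head=0, tape[-1..2]=0000 (head:  ^)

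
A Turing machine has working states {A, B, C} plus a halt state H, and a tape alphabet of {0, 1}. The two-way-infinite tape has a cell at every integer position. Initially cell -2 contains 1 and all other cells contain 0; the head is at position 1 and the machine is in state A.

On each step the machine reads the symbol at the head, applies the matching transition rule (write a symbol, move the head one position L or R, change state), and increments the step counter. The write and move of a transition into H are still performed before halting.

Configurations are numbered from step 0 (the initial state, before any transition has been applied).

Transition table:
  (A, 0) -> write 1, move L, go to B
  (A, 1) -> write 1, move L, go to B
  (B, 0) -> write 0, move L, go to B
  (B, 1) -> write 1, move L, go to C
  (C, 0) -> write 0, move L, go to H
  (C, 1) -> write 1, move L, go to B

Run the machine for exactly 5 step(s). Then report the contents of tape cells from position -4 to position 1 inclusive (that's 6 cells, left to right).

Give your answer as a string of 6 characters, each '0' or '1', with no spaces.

Answer: 001001

Derivation:
Step 1: in state A at pos 1, read 0 -> (A,0)->write 1,move L,goto B. Now: state=B, head=0, tape[-3..2]=010010 (head:    ^)
Step 2: in state B at pos 0, read 0 -> (B,0)->write 0,move L,goto B. Now: state=B, head=-1, tape[-3..2]=010010 (head:   ^)
Step 3: in state B at pos -1, read 0 -> (B,0)->write 0,move L,goto B. Now: state=B, head=-2, tape[-3..2]=010010 (head:  ^)
Step 4: in state B at pos -2, read 1 -> (B,1)->write 1,move L,goto C. Now: state=C, head=-3, tape[-4..2]=0010010 (head:  ^)
Step 5: in state C at pos -3, read 0 -> (C,0)->write 0,move L,goto H. Now: state=H, head=-4, tape[-5..2]=00010010 (head:  ^)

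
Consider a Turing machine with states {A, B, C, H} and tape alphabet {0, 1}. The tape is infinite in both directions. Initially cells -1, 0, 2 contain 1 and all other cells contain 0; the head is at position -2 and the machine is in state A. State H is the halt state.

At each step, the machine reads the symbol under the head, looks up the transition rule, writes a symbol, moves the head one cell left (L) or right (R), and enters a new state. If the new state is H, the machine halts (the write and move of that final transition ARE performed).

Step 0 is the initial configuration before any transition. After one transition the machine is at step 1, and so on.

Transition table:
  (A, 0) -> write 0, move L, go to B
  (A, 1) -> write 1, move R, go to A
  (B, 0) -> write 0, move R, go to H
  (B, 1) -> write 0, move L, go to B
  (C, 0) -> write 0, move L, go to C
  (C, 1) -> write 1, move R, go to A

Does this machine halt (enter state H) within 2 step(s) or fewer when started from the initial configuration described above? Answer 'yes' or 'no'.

Step 1: in state A at pos -2, read 0 -> (A,0)->write 0,move L,goto B. Now: state=B, head=-3, tape[-4..3]=00011010 (head:  ^)
Step 2: in state B at pos -3, read 0 -> (B,0)->write 0,move R,goto H. Now: state=H, head=-2, tape[-4..3]=00011010 (head:   ^)
State H reached at step 2; 2 <= 2 -> yes

Answer: yes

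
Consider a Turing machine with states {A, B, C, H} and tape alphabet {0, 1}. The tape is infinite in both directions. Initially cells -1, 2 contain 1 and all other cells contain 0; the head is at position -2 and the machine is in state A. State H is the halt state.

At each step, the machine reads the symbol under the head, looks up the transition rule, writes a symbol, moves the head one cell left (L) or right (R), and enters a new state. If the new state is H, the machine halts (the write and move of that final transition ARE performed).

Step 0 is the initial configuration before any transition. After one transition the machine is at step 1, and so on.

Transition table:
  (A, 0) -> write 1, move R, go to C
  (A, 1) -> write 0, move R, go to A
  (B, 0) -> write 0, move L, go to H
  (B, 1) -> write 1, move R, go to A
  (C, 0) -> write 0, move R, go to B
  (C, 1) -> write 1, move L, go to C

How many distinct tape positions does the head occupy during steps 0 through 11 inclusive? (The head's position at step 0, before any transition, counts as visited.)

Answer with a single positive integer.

Step 1: in state A at pos -2, read 0 -> (A,0)->write 1,move R,goto C. Now: state=C, head=-1, tape[-3..3]=0110010 (head:   ^)
Step 2: in state C at pos -1, read 1 -> (C,1)->write 1,move L,goto C. Now: state=C, head=-2, tape[-3..3]=0110010 (head:  ^)
Step 3: in state C at pos -2, read 1 -> (C,1)->write 1,move L,goto C. Now: state=C, head=-3, tape[-4..3]=00110010 (head:  ^)
Step 4: in state C at pos -3, read 0 -> (C,0)->write 0,move R,goto B. Now: state=B, head=-2, tape[-4..3]=00110010 (head:   ^)
Step 5: in state B at pos -2, read 1 -> (B,1)->write 1,move R,goto A. Now: state=A, head=-1, tape[-4..3]=00110010 (head:    ^)
Step 6: in state A at pos -1, read 1 -> (A,1)->write 0,move R,goto A. Now: state=A, head=0, tape[-4..3]=00100010 (head:     ^)
Step 7: in state A at pos 0, read 0 -> (A,0)->write 1,move R,goto C. Now: state=C, head=1, tape[-4..3]=00101010 (head:      ^)
Step 8: in state C at pos 1, read 0 -> (C,0)->write 0,move R,goto B. Now: state=B, head=2, tape[-4..3]=00101010 (head:       ^)
Step 9: in state B at pos 2, read 1 -> (B,1)->write 1,move R,goto A. Now: state=A, head=3, tape[-4..4]=001010100 (head:        ^)
Step 10: in state A at pos 3, read 0 -> (A,0)->write 1,move R,goto C. Now: state=C, head=4, tape[-4..5]=0010101100 (head:         ^)
Step 11: in state C at pos 4, read 0 -> (C,0)->write 0,move R,goto B. Now: state=B, head=5, tape[-4..6]=00101011000 (head:          ^)
Head positions at steps 0..11: starting at -2, distinct positions visited = {-3, -2, -1, 0, 1, 2, 3, 4, 5} -> 9 position(s)

Answer: 9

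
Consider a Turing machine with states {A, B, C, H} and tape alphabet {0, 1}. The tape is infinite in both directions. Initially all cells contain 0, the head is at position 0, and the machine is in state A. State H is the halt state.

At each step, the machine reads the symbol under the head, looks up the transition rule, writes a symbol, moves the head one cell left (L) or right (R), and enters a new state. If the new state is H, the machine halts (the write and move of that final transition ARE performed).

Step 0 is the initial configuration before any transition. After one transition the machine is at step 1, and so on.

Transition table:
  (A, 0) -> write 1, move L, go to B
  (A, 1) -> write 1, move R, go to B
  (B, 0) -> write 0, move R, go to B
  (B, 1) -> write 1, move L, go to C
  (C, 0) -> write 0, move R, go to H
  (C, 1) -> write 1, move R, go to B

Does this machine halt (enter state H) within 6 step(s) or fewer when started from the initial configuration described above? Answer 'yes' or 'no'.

Step 1: in state A at pos 0, read 0 -> (A,0)->write 1,move L,goto B. Now: state=B, head=-1, tape[-2..1]=0010 (head:  ^)
Step 2: in state B at pos -1, read 0 -> (B,0)->write 0,move R,goto B. Now: state=B, head=0, tape[-2..1]=0010 (head:   ^)
Step 3: in state B at pos 0, read 1 -> (B,1)->write 1,move L,goto C. Now: state=C, head=-1, tape[-2..1]=0010 (head:  ^)
Step 4: in state C at pos -1, read 0 -> (C,0)->write 0,move R,goto H. Now: state=H, head=0, tape[-2..1]=0010 (head:   ^)
State H reached at step 4; 4 <= 6 -> yes

Answer: yes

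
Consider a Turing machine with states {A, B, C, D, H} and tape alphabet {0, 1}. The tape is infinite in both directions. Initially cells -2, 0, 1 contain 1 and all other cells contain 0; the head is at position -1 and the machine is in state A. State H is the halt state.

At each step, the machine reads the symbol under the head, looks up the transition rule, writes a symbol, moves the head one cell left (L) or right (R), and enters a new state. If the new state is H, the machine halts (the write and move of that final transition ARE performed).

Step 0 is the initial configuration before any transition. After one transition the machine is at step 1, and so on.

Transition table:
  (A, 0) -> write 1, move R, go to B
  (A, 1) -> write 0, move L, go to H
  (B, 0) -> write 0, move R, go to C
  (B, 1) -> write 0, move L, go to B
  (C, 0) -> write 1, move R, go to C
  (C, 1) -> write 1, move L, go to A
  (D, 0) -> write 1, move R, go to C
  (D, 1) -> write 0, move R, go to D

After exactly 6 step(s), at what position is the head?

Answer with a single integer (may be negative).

Step 1: in state A at pos -1, read 0 -> (A,0)->write 1,move R,goto B. Now: state=B, head=0, tape[-3..2]=011110 (head:    ^)
Step 2: in state B at pos 0, read 1 -> (B,1)->write 0,move L,goto B. Now: state=B, head=-1, tape[-3..2]=011010 (head:   ^)
Step 3: in state B at pos -1, read 1 -> (B,1)->write 0,move L,goto B. Now: state=B, head=-2, tape[-3..2]=010010 (head:  ^)
Step 4: in state B at pos -2, read 1 -> (B,1)->write 0,move L,goto B. Now: state=B, head=-3, tape[-4..2]=0000010 (head:  ^)
Step 5: in state B at pos -3, read 0 -> (B,0)->write 0,move R,goto C. Now: state=C, head=-2, tape[-4..2]=0000010 (head:   ^)
Step 6: in state C at pos -2, read 0 -> (C,0)->write 1,move R,goto C. Now: state=C, head=-1, tape[-4..2]=0010010 (head:    ^)

Answer: -1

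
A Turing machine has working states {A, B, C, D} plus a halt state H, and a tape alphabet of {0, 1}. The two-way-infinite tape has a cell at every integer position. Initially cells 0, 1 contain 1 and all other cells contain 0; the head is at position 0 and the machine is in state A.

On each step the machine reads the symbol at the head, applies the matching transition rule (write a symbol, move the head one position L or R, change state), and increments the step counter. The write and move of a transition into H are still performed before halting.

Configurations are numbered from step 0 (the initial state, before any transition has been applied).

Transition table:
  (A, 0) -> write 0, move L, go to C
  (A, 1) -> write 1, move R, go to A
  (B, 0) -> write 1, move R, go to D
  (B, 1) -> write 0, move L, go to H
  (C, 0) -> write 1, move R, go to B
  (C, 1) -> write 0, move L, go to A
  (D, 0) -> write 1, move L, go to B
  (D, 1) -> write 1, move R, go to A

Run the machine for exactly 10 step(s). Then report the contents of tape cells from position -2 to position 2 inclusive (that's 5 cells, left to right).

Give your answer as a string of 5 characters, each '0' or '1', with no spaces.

Answer: 11000

Derivation:
Step 1: in state A at pos 0, read 1 -> (A,1)->write 1,move R,goto A. Now: state=A, head=1, tape[-1..2]=0110 (head:   ^)
Step 2: in state A at pos 1, read 1 -> (A,1)->write 1,move R,goto A. Now: state=A, head=2, tape[-1..3]=01100 (head:    ^)
Step 3: in state A at pos 2, read 0 -> (A,0)->write 0,move L,goto C. Now: state=C, head=1, tape[-1..3]=01100 (head:   ^)
Step 4: in state C at pos 1, read 1 -> (C,1)->write 0,move L,goto A. Now: state=A, head=0, tape[-1..3]=01000 (head:  ^)
Step 5: in state A at pos 0, read 1 -> (A,1)->write 1,move R,goto A. Now: state=A, head=1, tape[-1..3]=01000 (head:   ^)
Step 6: in state A at pos 1, read 0 -> (A,0)->write 0,move L,goto C. Now: state=C, head=0, tape[-1..3]=01000 (head:  ^)
Step 7: in state C at pos 0, read 1 -> (C,1)->write 0,move L,goto A. Now: state=A, head=-1, tape[-2..3]=000000 (head:  ^)
Step 8: in state A at pos -1, read 0 -> (A,0)->write 0,move L,goto C. Now: state=C, head=-2, tape[-3..3]=0000000 (head:  ^)
Step 9: in state C at pos -2, read 0 -> (C,0)->write 1,move R,goto B. Now: state=B, head=-1, tape[-3..3]=0100000 (head:   ^)
Step 10: in state B at pos -1, read 0 -> (B,0)->write 1,move R,goto D. Now: state=D, head=0, tape[-3..3]=0110000 (head:    ^)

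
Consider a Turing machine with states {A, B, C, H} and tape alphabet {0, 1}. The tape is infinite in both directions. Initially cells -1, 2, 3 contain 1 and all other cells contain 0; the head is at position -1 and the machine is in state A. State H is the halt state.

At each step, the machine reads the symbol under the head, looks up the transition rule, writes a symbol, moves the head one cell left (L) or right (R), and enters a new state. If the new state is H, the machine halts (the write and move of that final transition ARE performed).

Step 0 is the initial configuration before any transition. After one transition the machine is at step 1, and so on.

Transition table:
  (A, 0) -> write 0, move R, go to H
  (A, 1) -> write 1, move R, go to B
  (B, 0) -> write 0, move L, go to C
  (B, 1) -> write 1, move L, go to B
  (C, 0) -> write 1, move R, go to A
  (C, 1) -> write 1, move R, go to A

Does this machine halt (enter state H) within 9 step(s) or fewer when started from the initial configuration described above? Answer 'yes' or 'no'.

Answer: yes

Derivation:
Step 1: in state A at pos -1, read 1 -> (A,1)->write 1,move R,goto B. Now: state=B, head=0, tape[-2..4]=0100110 (head:   ^)
Step 2: in state B at pos 0, read 0 -> (B,0)->write 0,move L,goto C. Now: state=C, head=-1, tape[-2..4]=0100110 (head:  ^)
Step 3: in state C at pos -1, read 1 -> (C,1)->write 1,move R,goto A. Now: state=A, head=0, tape[-2..4]=0100110 (head:   ^)
Step 4: in state A at pos 0, read 0 -> (A,0)->write 0,move R,goto H. Now: state=H, head=1, tape[-2..4]=0100110 (head:    ^)
State H reached at step 4; 4 <= 9 -> yes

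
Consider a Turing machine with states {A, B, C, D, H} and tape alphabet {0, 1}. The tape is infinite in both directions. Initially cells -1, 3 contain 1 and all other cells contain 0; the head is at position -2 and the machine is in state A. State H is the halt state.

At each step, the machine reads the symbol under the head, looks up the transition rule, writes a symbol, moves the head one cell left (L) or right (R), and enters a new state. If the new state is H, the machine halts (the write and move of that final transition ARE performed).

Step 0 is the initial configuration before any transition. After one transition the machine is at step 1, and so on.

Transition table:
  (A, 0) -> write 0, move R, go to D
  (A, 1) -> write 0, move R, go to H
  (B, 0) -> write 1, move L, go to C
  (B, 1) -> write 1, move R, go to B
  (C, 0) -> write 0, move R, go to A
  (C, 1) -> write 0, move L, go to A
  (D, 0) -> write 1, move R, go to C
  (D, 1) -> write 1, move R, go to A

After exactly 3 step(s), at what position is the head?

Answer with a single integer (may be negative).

Answer: 1

Derivation:
Step 1: in state A at pos -2, read 0 -> (A,0)->write 0,move R,goto D. Now: state=D, head=-1, tape[-3..4]=00100010 (head:   ^)
Step 2: in state D at pos -1, read 1 -> (D,1)->write 1,move R,goto A. Now: state=A, head=0, tape[-3..4]=00100010 (head:    ^)
Step 3: in state A at pos 0, read 0 -> (A,0)->write 0,move R,goto D. Now: state=D, head=1, tape[-3..4]=00100010 (head:     ^)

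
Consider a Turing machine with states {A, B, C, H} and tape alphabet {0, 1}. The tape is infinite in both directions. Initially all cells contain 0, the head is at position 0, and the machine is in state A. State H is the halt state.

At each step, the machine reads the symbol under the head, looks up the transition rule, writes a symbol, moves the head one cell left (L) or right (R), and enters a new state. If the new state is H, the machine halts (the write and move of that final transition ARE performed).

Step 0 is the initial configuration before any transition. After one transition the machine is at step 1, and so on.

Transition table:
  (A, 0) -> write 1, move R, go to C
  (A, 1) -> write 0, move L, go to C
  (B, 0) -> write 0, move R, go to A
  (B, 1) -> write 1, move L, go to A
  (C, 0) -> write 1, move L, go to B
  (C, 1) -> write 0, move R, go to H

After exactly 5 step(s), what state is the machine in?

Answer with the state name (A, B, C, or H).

Answer: H

Derivation:
Step 1: in state A at pos 0, read 0 -> (A,0)->write 1,move R,goto C. Now: state=C, head=1, tape[-1..2]=0100 (head:   ^)
Step 2: in state C at pos 1, read 0 -> (C,0)->write 1,move L,goto B. Now: state=B, head=0, tape[-1..2]=0110 (head:  ^)
Step 3: in state B at pos 0, read 1 -> (B,1)->write 1,move L,goto A. Now: state=A, head=-1, tape[-2..2]=00110 (head:  ^)
Step 4: in state A at pos -1, read 0 -> (A,0)->write 1,move R,goto C. Now: state=C, head=0, tape[-2..2]=01110 (head:   ^)
Step 5: in state C at pos 0, read 1 -> (C,1)->write 0,move R,goto H. Now: state=H, head=1, tape[-2..2]=01010 (head:    ^)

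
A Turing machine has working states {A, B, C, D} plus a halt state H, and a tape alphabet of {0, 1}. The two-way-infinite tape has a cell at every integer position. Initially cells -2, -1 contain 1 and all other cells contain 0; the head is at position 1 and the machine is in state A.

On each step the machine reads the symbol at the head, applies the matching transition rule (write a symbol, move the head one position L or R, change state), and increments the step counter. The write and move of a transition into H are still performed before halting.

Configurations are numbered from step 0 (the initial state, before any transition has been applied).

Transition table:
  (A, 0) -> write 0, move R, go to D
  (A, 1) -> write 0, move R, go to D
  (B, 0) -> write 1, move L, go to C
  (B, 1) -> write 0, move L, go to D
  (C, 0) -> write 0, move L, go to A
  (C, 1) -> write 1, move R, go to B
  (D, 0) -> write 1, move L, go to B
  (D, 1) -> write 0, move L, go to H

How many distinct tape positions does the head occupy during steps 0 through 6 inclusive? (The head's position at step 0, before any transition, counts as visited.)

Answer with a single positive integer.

Answer: 4

Derivation:
Step 1: in state A at pos 1, read 0 -> (A,0)->write 0,move R,goto D. Now: state=D, head=2, tape[-3..3]=0110000 (head:      ^)
Step 2: in state D at pos 2, read 0 -> (D,0)->write 1,move L,goto B. Now: state=B, head=1, tape[-3..3]=0110010 (head:     ^)
Step 3: in state B at pos 1, read 0 -> (B,0)->write 1,move L,goto C. Now: state=C, head=0, tape[-3..3]=0110110 (head:    ^)
Step 4: in state C at pos 0, read 0 -> (C,0)->write 0,move L,goto A. Now: state=A, head=-1, tape[-3..3]=0110110 (head:   ^)
Step 5: in state A at pos -1, read 1 -> (A,1)->write 0,move R,goto D. Now: state=D, head=0, tape[-3..3]=0100110 (head:    ^)
Step 6: in state D at pos 0, read 0 -> (D,0)->write 1,move L,goto B. Now: state=B, head=-1, tape[-3..3]=0101110 (head:   ^)
Head positions at steps 0..6: starting at 1, distinct positions visited = {-1, 0, 1, 2} -> 4 position(s)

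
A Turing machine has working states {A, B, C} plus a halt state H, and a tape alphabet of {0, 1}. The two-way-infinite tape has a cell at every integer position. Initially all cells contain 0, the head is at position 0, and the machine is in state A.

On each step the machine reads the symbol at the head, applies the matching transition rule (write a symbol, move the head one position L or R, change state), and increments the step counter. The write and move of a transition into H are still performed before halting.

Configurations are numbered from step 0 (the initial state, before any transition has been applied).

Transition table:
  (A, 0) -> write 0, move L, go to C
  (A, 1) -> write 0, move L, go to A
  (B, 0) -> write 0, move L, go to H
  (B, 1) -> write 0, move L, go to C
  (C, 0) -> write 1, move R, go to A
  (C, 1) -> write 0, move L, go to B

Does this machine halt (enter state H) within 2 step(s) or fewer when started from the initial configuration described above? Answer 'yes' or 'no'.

Answer: no

Derivation:
Step 1: in state A at pos 0, read 0 -> (A,0)->write 0,move L,goto C. Now: state=C, head=-1, tape[-2..1]=0000 (head:  ^)
Step 2: in state C at pos -1, read 0 -> (C,0)->write 1,move R,goto A. Now: state=A, head=0, tape[-2..1]=0100 (head:   ^)
After 2 step(s): state = A (not H) -> not halted within 2 -> no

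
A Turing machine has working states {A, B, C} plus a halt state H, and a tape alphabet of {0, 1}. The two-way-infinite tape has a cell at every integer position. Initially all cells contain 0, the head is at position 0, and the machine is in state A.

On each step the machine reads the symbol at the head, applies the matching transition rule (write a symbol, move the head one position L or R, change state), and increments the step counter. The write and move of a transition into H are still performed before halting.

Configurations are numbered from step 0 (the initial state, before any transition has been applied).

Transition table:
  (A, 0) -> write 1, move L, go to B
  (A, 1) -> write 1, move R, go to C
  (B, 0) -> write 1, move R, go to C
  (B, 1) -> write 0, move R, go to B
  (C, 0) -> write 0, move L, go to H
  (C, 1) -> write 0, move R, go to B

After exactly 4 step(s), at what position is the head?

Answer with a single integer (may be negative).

Step 1: in state A at pos 0, read 0 -> (A,0)->write 1,move L,goto B. Now: state=B, head=-1, tape[-2..1]=0010 (head:  ^)
Step 2: in state B at pos -1, read 0 -> (B,0)->write 1,move R,goto C. Now: state=C, head=0, tape[-2..1]=0110 (head:   ^)
Step 3: in state C at pos 0, read 1 -> (C,1)->write 0,move R,goto B. Now: state=B, head=1, tape[-2..2]=01000 (head:    ^)
Step 4: in state B at pos 1, read 0 -> (B,0)->write 1,move R,goto C. Now: state=C, head=2, tape[-2..3]=010100 (head:     ^)

Answer: 2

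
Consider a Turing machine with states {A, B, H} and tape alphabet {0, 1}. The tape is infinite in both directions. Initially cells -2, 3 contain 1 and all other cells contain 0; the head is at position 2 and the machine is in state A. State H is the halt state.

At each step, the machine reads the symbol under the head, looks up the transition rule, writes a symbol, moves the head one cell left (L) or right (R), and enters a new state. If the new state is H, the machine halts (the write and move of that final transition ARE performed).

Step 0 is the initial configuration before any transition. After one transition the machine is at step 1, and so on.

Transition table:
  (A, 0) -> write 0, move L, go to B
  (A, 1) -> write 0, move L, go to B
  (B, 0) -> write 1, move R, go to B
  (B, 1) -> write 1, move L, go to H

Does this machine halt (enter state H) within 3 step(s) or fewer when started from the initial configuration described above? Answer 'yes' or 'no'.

Answer: no

Derivation:
Step 1: in state A at pos 2, read 0 -> (A,0)->write 0,move L,goto B. Now: state=B, head=1, tape[-3..4]=01000010 (head:     ^)
Step 2: in state B at pos 1, read 0 -> (B,0)->write 1,move R,goto B. Now: state=B, head=2, tape[-3..4]=01001010 (head:      ^)
Step 3: in state B at pos 2, read 0 -> (B,0)->write 1,move R,goto B. Now: state=B, head=3, tape[-3..4]=01001110 (head:       ^)
After 3 step(s): state = B (not H) -> not halted within 3 -> no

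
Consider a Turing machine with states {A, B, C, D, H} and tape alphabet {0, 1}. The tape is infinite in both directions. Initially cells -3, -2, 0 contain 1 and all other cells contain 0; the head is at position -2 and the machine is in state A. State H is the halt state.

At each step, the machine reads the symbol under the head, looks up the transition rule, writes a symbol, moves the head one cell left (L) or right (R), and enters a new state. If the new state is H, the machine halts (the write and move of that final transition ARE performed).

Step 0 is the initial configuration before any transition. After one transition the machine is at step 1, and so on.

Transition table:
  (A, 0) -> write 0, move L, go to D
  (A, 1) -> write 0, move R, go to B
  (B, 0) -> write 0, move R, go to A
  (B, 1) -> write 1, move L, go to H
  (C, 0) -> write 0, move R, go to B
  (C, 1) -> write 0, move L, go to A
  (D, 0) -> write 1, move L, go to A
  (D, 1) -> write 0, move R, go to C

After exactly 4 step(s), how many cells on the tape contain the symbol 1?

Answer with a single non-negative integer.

Step 1: in state A at pos -2, read 1 -> (A,1)->write 0,move R,goto B. Now: state=B, head=-1, tape[-4..1]=010010 (head:    ^)
Step 2: in state B at pos -1, read 0 -> (B,0)->write 0,move R,goto A. Now: state=A, head=0, tape[-4..1]=010010 (head:     ^)
Step 3: in state A at pos 0, read 1 -> (A,1)->write 0,move R,goto B. Now: state=B, head=1, tape[-4..2]=0100000 (head:      ^)
Step 4: in state B at pos 1, read 0 -> (B,0)->write 0,move R,goto A. Now: state=A, head=2, tape[-4..3]=01000000 (head:       ^)
Cells containing 1 after step 4: {-3} -> 1 cell(s)

Answer: 1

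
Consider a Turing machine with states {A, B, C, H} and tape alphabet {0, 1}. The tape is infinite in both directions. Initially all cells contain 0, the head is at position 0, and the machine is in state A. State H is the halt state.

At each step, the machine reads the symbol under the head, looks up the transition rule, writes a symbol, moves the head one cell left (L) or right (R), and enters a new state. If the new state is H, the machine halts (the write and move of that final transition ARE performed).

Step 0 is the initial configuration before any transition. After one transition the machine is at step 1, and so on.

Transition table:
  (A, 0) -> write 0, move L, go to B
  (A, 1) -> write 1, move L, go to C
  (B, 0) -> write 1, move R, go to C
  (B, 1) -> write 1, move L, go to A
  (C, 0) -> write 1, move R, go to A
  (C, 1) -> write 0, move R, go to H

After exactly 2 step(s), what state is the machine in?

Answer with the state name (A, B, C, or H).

Answer: C

Derivation:
Step 1: in state A at pos 0, read 0 -> (A,0)->write 0,move L,goto B. Now: state=B, head=-1, tape[-2..1]=0000 (head:  ^)
Step 2: in state B at pos -1, read 0 -> (B,0)->write 1,move R,goto C. Now: state=C, head=0, tape[-2..1]=0100 (head:   ^)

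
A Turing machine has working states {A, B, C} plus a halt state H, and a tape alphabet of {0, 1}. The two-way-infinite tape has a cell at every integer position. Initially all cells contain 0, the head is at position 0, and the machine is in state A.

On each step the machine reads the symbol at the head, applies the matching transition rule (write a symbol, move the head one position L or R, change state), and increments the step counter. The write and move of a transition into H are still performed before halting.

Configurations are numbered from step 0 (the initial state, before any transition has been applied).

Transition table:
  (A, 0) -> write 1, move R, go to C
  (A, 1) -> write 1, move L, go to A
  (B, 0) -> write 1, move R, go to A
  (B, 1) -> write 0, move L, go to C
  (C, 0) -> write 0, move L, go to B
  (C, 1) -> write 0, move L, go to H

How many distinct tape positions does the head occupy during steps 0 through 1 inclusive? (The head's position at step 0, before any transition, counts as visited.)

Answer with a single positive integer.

Answer: 2

Derivation:
Step 1: in state A at pos 0, read 0 -> (A,0)->write 1,move R,goto C. Now: state=C, head=1, tape[-1..2]=0100 (head:   ^)
Head positions at steps 0..1: starting at 0, distinct positions visited = {0, 1} -> 2 position(s)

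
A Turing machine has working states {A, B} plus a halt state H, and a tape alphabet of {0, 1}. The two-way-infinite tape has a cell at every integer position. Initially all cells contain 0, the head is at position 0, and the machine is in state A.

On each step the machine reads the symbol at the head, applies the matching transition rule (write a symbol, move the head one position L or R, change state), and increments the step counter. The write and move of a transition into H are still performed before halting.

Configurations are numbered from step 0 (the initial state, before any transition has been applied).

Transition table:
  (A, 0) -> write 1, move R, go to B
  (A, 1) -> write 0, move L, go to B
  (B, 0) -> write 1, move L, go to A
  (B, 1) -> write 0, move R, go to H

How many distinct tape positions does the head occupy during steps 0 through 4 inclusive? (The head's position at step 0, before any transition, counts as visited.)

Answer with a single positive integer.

Step 1: in state A at pos 0, read 0 -> (A,0)->write 1,move R,goto B. Now: state=B, head=1, tape[-1..2]=0100 (head:   ^)
Step 2: in state B at pos 1, read 0 -> (B,0)->write 1,move L,goto A. Now: state=A, head=0, tape[-1..2]=0110 (head:  ^)
Step 3: in state A at pos 0, read 1 -> (A,1)->write 0,move L,goto B. Now: state=B, head=-1, tape[-2..2]=00010 (head:  ^)
Step 4: in state B at pos -1, read 0 -> (B,0)->write 1,move L,goto A. Now: state=A, head=-2, tape[-3..2]=001010 (head:  ^)
Head positions at steps 0..4: starting at 0, distinct positions visited = {-2, -1, 0, 1} -> 4 position(s)

Answer: 4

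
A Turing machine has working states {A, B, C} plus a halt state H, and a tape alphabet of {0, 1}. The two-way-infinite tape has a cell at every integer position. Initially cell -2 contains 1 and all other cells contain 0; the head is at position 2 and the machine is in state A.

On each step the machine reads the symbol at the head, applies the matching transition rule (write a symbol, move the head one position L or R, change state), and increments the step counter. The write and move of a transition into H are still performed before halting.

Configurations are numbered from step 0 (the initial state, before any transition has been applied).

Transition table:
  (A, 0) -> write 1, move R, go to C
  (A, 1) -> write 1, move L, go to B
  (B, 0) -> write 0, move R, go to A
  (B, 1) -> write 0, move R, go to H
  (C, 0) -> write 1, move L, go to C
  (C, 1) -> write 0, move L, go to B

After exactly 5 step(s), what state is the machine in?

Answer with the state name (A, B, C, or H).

Step 1: in state A at pos 2, read 0 -> (A,0)->write 1,move R,goto C. Now: state=C, head=3, tape[-3..4]=01000100 (head:       ^)
Step 2: in state C at pos 3, read 0 -> (C,0)->write 1,move L,goto C. Now: state=C, head=2, tape[-3..4]=01000110 (head:      ^)
Step 3: in state C at pos 2, read 1 -> (C,1)->write 0,move L,goto B. Now: state=B, head=1, tape[-3..4]=01000010 (head:     ^)
Step 4: in state B at pos 1, read 0 -> (B,0)->write 0,move R,goto A. Now: state=A, head=2, tape[-3..4]=01000010 (head:      ^)
Step 5: in state A at pos 2, read 0 -> (A,0)->write 1,move R,goto C. Now: state=C, head=3, tape[-3..4]=01000110 (head:       ^)

Answer: C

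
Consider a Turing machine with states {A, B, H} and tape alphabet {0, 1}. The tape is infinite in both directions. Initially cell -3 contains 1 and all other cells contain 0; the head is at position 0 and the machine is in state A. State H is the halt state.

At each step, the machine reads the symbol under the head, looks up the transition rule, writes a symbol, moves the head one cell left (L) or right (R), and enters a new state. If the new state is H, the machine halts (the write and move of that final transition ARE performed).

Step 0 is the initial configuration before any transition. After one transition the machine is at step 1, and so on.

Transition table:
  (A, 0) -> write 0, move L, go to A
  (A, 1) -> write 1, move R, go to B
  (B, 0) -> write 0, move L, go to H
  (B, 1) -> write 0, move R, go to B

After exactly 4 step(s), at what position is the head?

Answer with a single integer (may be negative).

Answer: -2

Derivation:
Step 1: in state A at pos 0, read 0 -> (A,0)->write 0,move L,goto A. Now: state=A, head=-1, tape[-4..1]=010000 (head:    ^)
Step 2: in state A at pos -1, read 0 -> (A,0)->write 0,move L,goto A. Now: state=A, head=-2, tape[-4..1]=010000 (head:   ^)
Step 3: in state A at pos -2, read 0 -> (A,0)->write 0,move L,goto A. Now: state=A, head=-3, tape[-4..1]=010000 (head:  ^)
Step 4: in state A at pos -3, read 1 -> (A,1)->write 1,move R,goto B. Now: state=B, head=-2, tape[-4..1]=010000 (head:   ^)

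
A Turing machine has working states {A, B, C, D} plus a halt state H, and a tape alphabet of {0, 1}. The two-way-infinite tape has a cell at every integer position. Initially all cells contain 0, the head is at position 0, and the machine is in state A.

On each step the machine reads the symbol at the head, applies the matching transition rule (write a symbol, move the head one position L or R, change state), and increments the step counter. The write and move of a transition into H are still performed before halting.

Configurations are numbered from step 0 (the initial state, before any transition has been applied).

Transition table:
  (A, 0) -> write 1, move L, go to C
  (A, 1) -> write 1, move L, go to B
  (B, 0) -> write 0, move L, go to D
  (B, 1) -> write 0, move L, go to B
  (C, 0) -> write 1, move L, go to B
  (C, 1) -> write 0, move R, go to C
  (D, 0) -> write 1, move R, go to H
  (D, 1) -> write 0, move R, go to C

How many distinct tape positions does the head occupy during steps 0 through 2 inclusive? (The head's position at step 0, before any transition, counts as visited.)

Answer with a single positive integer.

Step 1: in state A at pos 0, read 0 -> (A,0)->write 1,move L,goto C. Now: state=C, head=-1, tape[-2..1]=0010 (head:  ^)
Step 2: in state C at pos -1, read 0 -> (C,0)->write 1,move L,goto B. Now: state=B, head=-2, tape[-3..1]=00110 (head:  ^)
Head positions at steps 0..2: starting at 0, distinct positions visited = {-2, -1, 0} -> 3 position(s)

Answer: 3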